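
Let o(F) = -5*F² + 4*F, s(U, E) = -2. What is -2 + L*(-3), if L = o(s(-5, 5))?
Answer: 82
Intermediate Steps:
L = -28 (L = -2*(4 - 5*(-2)) = -2*(4 + 10) = -2*14 = -28)
-2 + L*(-3) = -2 - 28*(-3) = -2 + 84 = 82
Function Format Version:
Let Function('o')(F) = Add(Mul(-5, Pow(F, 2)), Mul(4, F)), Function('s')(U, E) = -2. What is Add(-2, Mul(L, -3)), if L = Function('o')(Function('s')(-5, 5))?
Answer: 82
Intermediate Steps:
L = -28 (L = Mul(-2, Add(4, Mul(-5, -2))) = Mul(-2, Add(4, 10)) = Mul(-2, 14) = -28)
Add(-2, Mul(L, -3)) = Add(-2, Mul(-28, -3)) = Add(-2, 84) = 82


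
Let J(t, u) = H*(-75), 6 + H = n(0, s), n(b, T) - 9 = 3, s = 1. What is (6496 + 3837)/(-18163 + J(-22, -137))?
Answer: -10333/18613 ≈ -0.55515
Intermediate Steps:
n(b, T) = 12 (n(b, T) = 9 + 3 = 12)
H = 6 (H = -6 + 12 = 6)
J(t, u) = -450 (J(t, u) = 6*(-75) = -450)
(6496 + 3837)/(-18163 + J(-22, -137)) = (6496 + 3837)/(-18163 - 450) = 10333/(-18613) = 10333*(-1/18613) = -10333/18613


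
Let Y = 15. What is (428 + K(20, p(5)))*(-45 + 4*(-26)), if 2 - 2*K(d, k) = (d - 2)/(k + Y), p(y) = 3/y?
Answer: -1659711/26 ≈ -63835.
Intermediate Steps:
K(d, k) = 1 - (-2 + d)/(2*(15 + k)) (K(d, k) = 1 - (d - 2)/(2*(k + 15)) = 1 - (-2 + d)/(2*(15 + k)))
(428 + K(20, p(5)))*(-45 + 4*(-26)) = (428 + (16 + 3/5 - ½*20)/(15 + 3/5))*(-45 + 4*(-26)) = (428 + (16 + 3*(⅕) - 10)/(15 + 3*(⅕)))*(-45 - 104) = (428 + (16 + ⅗ - 10)/(15 + ⅗))*(-149) = (428 + (33/5)/(78/5))*(-149) = (428 + (5/78)*(33/5))*(-149) = (428 + 11/26)*(-149) = (11139/26)*(-149) = -1659711/26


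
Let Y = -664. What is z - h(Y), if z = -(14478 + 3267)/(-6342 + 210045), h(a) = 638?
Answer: -43326753/67901 ≈ -638.09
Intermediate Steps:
z = -5915/67901 (z = -17745/203703 = -1*5915/67901 = -5915/67901 ≈ -0.087112)
z - h(Y) = -5915/67901 - 1*638 = -5915/67901 - 638 = -43326753/67901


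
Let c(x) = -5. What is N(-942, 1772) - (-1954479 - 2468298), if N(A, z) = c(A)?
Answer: 4422772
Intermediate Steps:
N(A, z) = -5
N(-942, 1772) - (-1954479 - 2468298) = -5 - (-1954479 - 2468298) = -5 - 1*(-4422777) = -5 + 4422777 = 4422772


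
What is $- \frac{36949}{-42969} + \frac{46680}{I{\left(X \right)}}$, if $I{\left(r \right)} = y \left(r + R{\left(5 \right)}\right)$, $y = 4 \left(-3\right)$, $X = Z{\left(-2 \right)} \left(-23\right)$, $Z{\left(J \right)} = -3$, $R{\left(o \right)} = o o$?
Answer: $- \frac{81838102}{2019543} \approx -40.523$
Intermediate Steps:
$R{\left(o \right)} = o^{2}$
$X = 69$ ($X = \left(-3\right) \left(-23\right) = 69$)
$y = -12$
$I{\left(r \right)} = -300 - 12 r$ ($I{\left(r \right)} = - 12 \left(r + 5^{2}\right) = - 12 \left(r + 25\right) = - 12 \left(25 + r\right) = -300 - 12 r$)
$- \frac{36949}{-42969} + \frac{46680}{I{\left(X \right)}} = - \frac{36949}{-42969} + \frac{46680}{-300 - 828} = \left(-36949\right) \left(- \frac{1}{42969}\right) + \frac{46680}{-300 - 828} = \frac{36949}{42969} + \frac{46680}{-1128} = \frac{36949}{42969} + 46680 \left(- \frac{1}{1128}\right) = \frac{36949}{42969} - \frac{1945}{47} = - \frac{81838102}{2019543}$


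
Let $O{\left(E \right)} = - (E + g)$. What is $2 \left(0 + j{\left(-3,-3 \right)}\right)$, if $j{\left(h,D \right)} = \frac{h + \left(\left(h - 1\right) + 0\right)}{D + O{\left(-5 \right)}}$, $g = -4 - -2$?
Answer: $- \frac{7}{2} \approx -3.5$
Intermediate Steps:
$g = -2$ ($g = -4 + 2 = -2$)
$O{\left(E \right)} = 2 - E$ ($O{\left(E \right)} = - (E - 2) = - (-2 + E) = 2 - E$)
$j{\left(h,D \right)} = \frac{-1 + 2 h}{7 + D}$ ($j{\left(h,D \right)} = \frac{h + \left(\left(h - 1\right) + 0\right)}{D + \left(2 - -5\right)} = \frac{h + \left(\left(-1 + h\right) + 0\right)}{D + \left(2 + 5\right)} = \frac{h + \left(-1 + h\right)}{D + 7} = \frac{-1 + 2 h}{7 + D}$)
$2 \left(0 + j{\left(-3,-3 \right)}\right) = 2 \left(0 + \frac{-1 + 2 \left(-3\right)}{7 - 3}\right) = 2 \left(0 + \frac{-1 - 6}{4}\right) = 2 \left(0 + \frac{1}{4} \left(-7\right)\right) = 2 \left(0 - \frac{7}{4}\right) = 2 \left(- \frac{7}{4}\right) = - \frac{7}{2}$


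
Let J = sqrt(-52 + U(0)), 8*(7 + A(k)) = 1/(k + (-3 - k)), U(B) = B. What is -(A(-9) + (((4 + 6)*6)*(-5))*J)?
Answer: 169/24 + 600*I*sqrt(13) ≈ 7.0417 + 2163.3*I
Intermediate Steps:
A(k) = -169/24 (A(k) = -7 + 1/(8*(k + (-3 - k))) = -7 + (1/8)/(-3) = -7 + (1/8)*(-1/3) = -7 - 1/24 = -169/24)
J = 2*I*sqrt(13) (J = sqrt(-52 + 0) = sqrt(-52) = 2*I*sqrt(13) ≈ 7.2111*I)
-(A(-9) + (((4 + 6)*6)*(-5))*J) = -(-169/24 + (((4 + 6)*6)*(-5))*(2*I*sqrt(13))) = -(-169/24 + ((10*6)*(-5))*(2*I*sqrt(13))) = -(-169/24 + (60*(-5))*(2*I*sqrt(13))) = -(-169/24 - 600*I*sqrt(13)) = 169/24 + 600*I*sqrt(13)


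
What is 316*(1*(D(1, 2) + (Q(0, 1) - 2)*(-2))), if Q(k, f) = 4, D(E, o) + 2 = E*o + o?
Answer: -632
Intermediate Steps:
D(E, o) = -2 + o + E*o (D(E, o) = -2 + (E*o + o) = -2 + (o + E*o) = -2 + o + E*o)
316*(1*(D(1, 2) + (Q(0, 1) - 2)*(-2))) = 316*(1*((-2 + 2 + 1*2) + (4 - 2)*(-2))) = 316*(1*((-2 + 2 + 2) + 2*(-2))) = 316*(1*(2 - 4)) = 316*(1*(-2)) = 316*(-2) = -632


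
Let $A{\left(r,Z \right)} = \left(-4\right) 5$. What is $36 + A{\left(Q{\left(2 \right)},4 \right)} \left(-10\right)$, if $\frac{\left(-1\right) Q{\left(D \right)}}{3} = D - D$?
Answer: $236$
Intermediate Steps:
$Q{\left(D \right)} = 0$ ($Q{\left(D \right)} = - 3 \left(D - D\right) = \left(-3\right) 0 = 0$)
$A{\left(r,Z \right)} = -20$
$36 + A{\left(Q{\left(2 \right)},4 \right)} \left(-10\right) = 36 - -200 = 36 + 200 = 236$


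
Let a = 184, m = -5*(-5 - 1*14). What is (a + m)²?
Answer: 77841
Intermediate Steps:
m = 95 (m = -5*(-5 - 14) = -5*(-19) = 95)
(a + m)² = (184 + 95)² = 279² = 77841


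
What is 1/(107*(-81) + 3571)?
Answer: -1/5096 ≈ -0.00019623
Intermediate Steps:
1/(107*(-81) + 3571) = 1/(-8667 + 3571) = 1/(-5096) = -1/5096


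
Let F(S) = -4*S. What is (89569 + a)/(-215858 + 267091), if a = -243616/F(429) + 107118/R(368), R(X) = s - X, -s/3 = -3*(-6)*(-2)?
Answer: 383092603/219789570 ≈ 1.7430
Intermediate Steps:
s = 108 (s = -3*(-3*(-6))*(-2) = -54*(-2) = -3*(-36) = 108)
R(X) = 108 - X
a = -1158407/4290 (a = -243616/((-4*429)) + 107118/(108 - 1*368) = -243616/(-1716) + 107118/(108 - 368) = -243616*(-1/1716) + 107118/(-260) = 60904/429 + 107118*(-1/260) = 60904/429 - 53559/130 = -1158407/4290 ≈ -270.02)
(89569 + a)/(-215858 + 267091) = (89569 - 1158407/4290)/(-215858 + 267091) = (383092603/4290)/51233 = (383092603/4290)*(1/51233) = 383092603/219789570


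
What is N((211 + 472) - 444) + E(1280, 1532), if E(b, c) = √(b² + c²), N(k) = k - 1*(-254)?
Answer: 493 + 4*√249089 ≈ 2489.4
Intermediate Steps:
N(k) = 254 + k (N(k) = k + 254 = 254 + k)
N((211 + 472) - 444) + E(1280, 1532) = (254 + ((211 + 472) - 444)) + √(1280² + 1532²) = (254 + (683 - 444)) + √(1638400 + 2347024) = (254 + 239) + √3985424 = 493 + 4*√249089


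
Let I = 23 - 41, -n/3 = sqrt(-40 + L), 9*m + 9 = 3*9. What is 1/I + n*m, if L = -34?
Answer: -1/18 - 6*I*sqrt(74) ≈ -0.055556 - 51.614*I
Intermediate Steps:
m = 2 (m = -1 + (3*9)/9 = -1 + (1/9)*27 = -1 + 3 = 2)
n = -3*I*sqrt(74) (n = -3*sqrt(-40 - 34) = -3*I*sqrt(74) ≈ -25.807*I)
I = -18
1/I + n*m = 1/(-18) - 3*I*sqrt(74)*2 = -1/18 - 6*I*sqrt(74)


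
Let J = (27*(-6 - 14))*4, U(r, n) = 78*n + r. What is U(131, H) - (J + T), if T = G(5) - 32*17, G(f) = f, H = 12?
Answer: 3766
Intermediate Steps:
U(r, n) = r + 78*n
T = -539 (T = 5 - 32*17 = 5 - 544 = -539)
J = -2160 (J = (27*(-20))*4 = -540*4 = -2160)
U(131, H) - (J + T) = (131 + 78*12) - (-2160 - 539) = (131 + 936) - 1*(-2699) = 1067 + 2699 = 3766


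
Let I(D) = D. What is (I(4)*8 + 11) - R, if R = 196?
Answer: -153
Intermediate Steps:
(I(4)*8 + 11) - R = (4*8 + 11) - 1*196 = (32 + 11) - 196 = 43 - 196 = -153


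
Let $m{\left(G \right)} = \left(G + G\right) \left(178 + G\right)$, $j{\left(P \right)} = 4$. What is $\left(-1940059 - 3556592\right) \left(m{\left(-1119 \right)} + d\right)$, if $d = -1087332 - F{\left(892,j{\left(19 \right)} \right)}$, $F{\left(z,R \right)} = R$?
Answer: $-5599009634922$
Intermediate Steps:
$m{\left(G \right)} = 2 G \left(178 + G\right)$
$d = -1087336$ ($d = -1087332 - 4 = -1087336$)
$\left(-1940059 - 3556592\right) \left(m{\left(-1119 \right)} + d\right) = \left(-1940059 - 3556592\right) \left(2 \left(-1119\right) \left(178 - 1119\right) - 1087336\right) = - 5496651 \left(2 \left(-1119\right) \left(-941\right) - 1087336\right) = - 5496651 \left(2105958 - 1087336\right) = \left(-5496651\right) 1018622 = -5599009634922$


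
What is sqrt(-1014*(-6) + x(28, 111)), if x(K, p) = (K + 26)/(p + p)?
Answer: 3*sqrt(925481)/37 ≈ 78.002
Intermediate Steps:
x(K, p) = (26 + K)/(2*p) (x(K, p) = (26 + K)/((2*p)) = (26 + K)*(1/(2*p)) = (26 + K)/(2*p))
sqrt(-1014*(-6) + x(28, 111)) = sqrt(-1014*(-6) + (1/2)*(26 + 28)/111) = sqrt(6084 + (1/2)*(1/111)*54) = sqrt(6084 + 9/37) = sqrt(225117/37) = 3*sqrt(925481)/37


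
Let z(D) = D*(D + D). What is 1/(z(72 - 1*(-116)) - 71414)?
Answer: -1/726 ≈ -0.0013774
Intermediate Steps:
z(D) = 2*D² (z(D) = D*(2*D) = 2*D²)
1/(z(72 - 1*(-116)) - 71414) = 1/(2*(72 - 1*(-116))² - 71414) = 1/(2*(72 + 116)² - 71414) = 1/(2*188² - 71414) = 1/(2*35344 - 71414) = 1/(70688 - 71414) = 1/(-726) = -1/726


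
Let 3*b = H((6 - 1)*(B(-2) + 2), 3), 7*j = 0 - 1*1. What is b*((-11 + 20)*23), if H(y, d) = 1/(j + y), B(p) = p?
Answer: -483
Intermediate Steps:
j = -⅐ (j = (0 - 1*1)/7 = (0 - 1)/7 = (⅐)*(-1) = -⅐ ≈ -0.14286)
H(y, d) = 1/(-⅐ + y)
b = -7/3 (b = (7/(-1 + 7*((6 - 1)*(-2 + 2))))/3 = (7/(-1 + 7*(5*0)))/3 = (7/(-1 + 7*0))/3 = (7/(-1 + 0))/3 = (7/(-1))/3 = (7*(-1))/3 = (⅓)*(-7) = -7/3 ≈ -2.3333)
b*((-11 + 20)*23) = -7*(-11 + 20)*23/3 = -21*23 = -7/3*207 = -483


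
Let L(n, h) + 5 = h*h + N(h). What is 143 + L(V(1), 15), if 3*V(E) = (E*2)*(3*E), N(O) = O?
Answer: 378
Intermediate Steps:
V(E) = 2*E**2 (V(E) = ((E*2)*(3*E))/3 = ((2*E)*(3*E))/3 = (6*E**2)/3 = 2*E**2)
L(n, h) = -5 + h + h**2 (L(n, h) = -5 + (h*h + h) = -5 + (h**2 + h) = -5 + (h + h**2) = -5 + h + h**2)
143 + L(V(1), 15) = 143 + (-5 + 15 + 15**2) = 143 + (-5 + 15 + 225) = 143 + 235 = 378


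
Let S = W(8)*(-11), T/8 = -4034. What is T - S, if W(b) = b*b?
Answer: -31568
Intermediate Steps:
W(b) = b**2
T = -32272 (T = 8*(-4034) = -32272)
S = -704 (S = 8**2*(-11) = 64*(-11) = -704)
T - S = -32272 - 1*(-704) = -32272 + 704 = -31568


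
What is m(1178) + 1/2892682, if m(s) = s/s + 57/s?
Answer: 47006098/44836571 ≈ 1.0484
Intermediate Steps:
m(s) = 1 + 57/s
m(1178) + 1/2892682 = (57 + 1178)/1178 + 1/2892682 = (1/1178)*1235 + 1/2892682 = 65/62 + 1/2892682 = 47006098/44836571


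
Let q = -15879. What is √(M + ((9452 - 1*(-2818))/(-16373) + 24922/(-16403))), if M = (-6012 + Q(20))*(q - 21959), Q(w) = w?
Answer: 2*√4088302997691187341200463/268566319 ≈ 15057.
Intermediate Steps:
M = 226725296 (M = (-6012 + 20)*(-15879 - 21959) = -5992*(-37838) = 226725296)
√(M + ((9452 - 1*(-2818))/(-16373) + 24922/(-16403))) = √(226725296 + ((9452 - 1*(-2818))/(-16373) + 24922/(-16403))) = √(226725296 + ((9452 + 2818)*(-1/16373) + 24922*(-1/16403))) = √(226725296 + (12270*(-1/16373) - 24922/16403)) = √(226725296 + (-12270/16373 - 24922/16403)) = √(226725296 - 609312716/268566319) = √(60890777561592708/268566319) = 2*√4088302997691187341200463/268566319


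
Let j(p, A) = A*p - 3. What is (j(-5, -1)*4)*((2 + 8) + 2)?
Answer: 96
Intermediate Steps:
j(p, A) = -3 + A*p
(j(-5, -1)*4)*((2 + 8) + 2) = ((-3 - 1*(-5))*4)*((2 + 8) + 2) = ((-3 + 5)*4)*(10 + 2) = (2*4)*12 = 8*12 = 96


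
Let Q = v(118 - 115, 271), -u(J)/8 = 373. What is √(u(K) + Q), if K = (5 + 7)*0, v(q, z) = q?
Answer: I*√2981 ≈ 54.599*I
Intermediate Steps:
K = 0 (K = 12*0 = 0)
u(J) = -2984 (u(J) = -8*373 = -2984)
Q = 3 (Q = 118 - 115 = 3)
√(u(K) + Q) = √(-2984 + 3) = √(-2981) = I*√2981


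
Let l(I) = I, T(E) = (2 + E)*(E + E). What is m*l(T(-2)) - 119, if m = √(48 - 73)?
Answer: -119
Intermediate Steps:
T(E) = 2*E*(2 + E) (T(E) = (2 + E)*(2*E) = 2*E*(2 + E))
m = 5*I (m = √(-25) = 5*I ≈ 5.0*I)
m*l(T(-2)) - 119 = (5*I)*(2*(-2)*(2 - 2)) - 119 = (5*I)*(2*(-2)*0) - 119 = (5*I)*0 - 119 = 0 - 119 = -119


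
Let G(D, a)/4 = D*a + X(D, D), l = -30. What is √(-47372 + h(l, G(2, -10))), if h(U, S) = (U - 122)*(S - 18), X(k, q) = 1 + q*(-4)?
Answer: 2*I*√7055 ≈ 167.99*I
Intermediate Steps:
X(k, q) = 1 - 4*q
G(D, a) = 4 - 16*D + 4*D*a (G(D, a) = 4*(D*a + (1 - 4*D)) = 4*(1 - 4*D + D*a) = 4 - 16*D + 4*D*a)
h(U, S) = (-122 + U)*(-18 + S)
√(-47372 + h(l, G(2, -10))) = √(-47372 + (2196 - 122*(4 - 16*2 + 4*2*(-10)) - 18*(-30) + (4 - 16*2 + 4*2*(-10))*(-30))) = √(-47372 + (2196 - 122*(4 - 32 - 80) + 540 + (4 - 32 - 80)*(-30))) = √(-47372 + (2196 - 122*(-108) + 540 - 108*(-30))) = √(-47372 + (2196 + 13176 + 540 + 3240)) = √(-47372 + 19152) = √(-28220) = 2*I*√7055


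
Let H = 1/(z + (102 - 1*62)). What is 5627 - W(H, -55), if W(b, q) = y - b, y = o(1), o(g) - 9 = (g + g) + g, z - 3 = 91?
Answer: 752411/134 ≈ 5615.0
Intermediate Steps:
z = 94 (z = 3 + 91 = 94)
o(g) = 9 + 3*g (o(g) = 9 + ((g + g) + g) = 9 + (2*g + g) = 9 + 3*g)
y = 12 (y = 9 + 3*1 = 9 + 3 = 12)
H = 1/134 (H = 1/(94 + (102 - 1*62)) = 1/(94 + (102 - 62)) = 1/(94 + 40) = 1/134 ≈ 0.0074627)
W(b, q) = 12 - b
5627 - W(H, -55) = 5627 - (12 - 1*1/134) = 5627 - (12 - 1/134) = 5627 - 1*1607/134 = 5627 - 1607/134 = 752411/134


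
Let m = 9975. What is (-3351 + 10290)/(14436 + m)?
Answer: 2313/8137 ≈ 0.28426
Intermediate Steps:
(-3351 + 10290)/(14436 + m) = (-3351 + 10290)/(14436 + 9975) = 6939/24411 = 6939*(1/24411) = 2313/8137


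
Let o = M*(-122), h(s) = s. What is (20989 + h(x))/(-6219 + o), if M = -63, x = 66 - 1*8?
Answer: 21047/1467 ≈ 14.347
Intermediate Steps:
x = 58 (x = 66 - 8 = 58)
o = 7686 (o = -63*(-122) = 7686)
(20989 + h(x))/(-6219 + o) = (20989 + 58)/(-6219 + 7686) = 21047/1467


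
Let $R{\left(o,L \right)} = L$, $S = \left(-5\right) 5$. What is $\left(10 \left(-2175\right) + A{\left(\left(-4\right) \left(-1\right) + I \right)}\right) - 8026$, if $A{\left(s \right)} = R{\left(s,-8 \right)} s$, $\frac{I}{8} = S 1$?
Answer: $-28208$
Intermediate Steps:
$S = -25$
$I = -200$ ($I = 8 \left(\left(-25\right) 1\right) = 8 \left(-25\right) = -200$)
$A{\left(s \right)} = - 8 s$
$\left(10 \left(-2175\right) + A{\left(\left(-4\right) \left(-1\right) + I \right)}\right) - 8026 = \left(10 \left(-2175\right) - 8 \left(\left(-4\right) \left(-1\right) - 200\right)\right) - 8026 = \left(-21750 - 8 \left(4 - 200\right)\right) - 8026 = \left(-21750 - -1568\right) - 8026 = \left(-21750 + 1568\right) - 8026 = -20182 - 8026 = -28208$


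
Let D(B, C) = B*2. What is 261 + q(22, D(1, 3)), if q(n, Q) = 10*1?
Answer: 271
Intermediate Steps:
D(B, C) = 2*B
q(n, Q) = 10
261 + q(22, D(1, 3)) = 261 + 10 = 271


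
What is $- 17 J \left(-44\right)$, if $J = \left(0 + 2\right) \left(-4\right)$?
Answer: $-5984$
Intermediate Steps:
$J = -8$ ($J = 2 \left(-4\right) = -8$)
$- 17 J \left(-44\right) = \left(-17\right) \left(-8\right) \left(-44\right) = 136 \left(-44\right) = -5984$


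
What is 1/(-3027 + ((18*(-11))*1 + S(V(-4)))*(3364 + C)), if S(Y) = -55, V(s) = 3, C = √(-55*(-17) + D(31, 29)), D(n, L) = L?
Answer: -854119/729457561485 + 506*√241/729457561485 ≈ -1.1601e-6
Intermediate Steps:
C = 2*√241 (C = √(-55*(-17) + 29) = √(935 + 29) = √964 = 2*√241 ≈ 31.048)
1/(-3027 + ((18*(-11))*1 + S(V(-4)))*(3364 + C)) = 1/(-3027 + ((18*(-11))*1 - 55)*(3364 + 2*√241)) = 1/(-3027 + (-198*1 - 55)*(3364 + 2*√241)) = 1/(-3027 + (-198 - 55)*(3364 + 2*√241)) = 1/(-3027 - 253*(3364 + 2*√241)) = 1/(-3027 + (-851092 - 506*√241)) = 1/(-854119 - 506*√241)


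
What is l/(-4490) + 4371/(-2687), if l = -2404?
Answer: -6583121/6032315 ≈ -1.0913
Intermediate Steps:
l/(-4490) + 4371/(-2687) = -2404/(-4490) + 4371/(-2687) = -2404*(-1/4490) + 4371*(-1/2687) = 1202/2245 - 4371/2687 = -6583121/6032315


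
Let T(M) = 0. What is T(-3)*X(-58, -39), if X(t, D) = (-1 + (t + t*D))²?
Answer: 0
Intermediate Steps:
X(t, D) = (-1 + t + D*t)² (X(t, D) = (-1 + (t + D*t))² = (-1 + t + D*t)²)
T(-3)*X(-58, -39) = 0*(-1 - 58 - 39*(-58))² = 0*(-1 - 58 + 2262)² = 0*2203² = 0*4853209 = 0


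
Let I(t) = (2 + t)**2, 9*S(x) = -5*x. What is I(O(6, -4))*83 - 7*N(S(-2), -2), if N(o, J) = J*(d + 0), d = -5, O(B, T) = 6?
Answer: 5242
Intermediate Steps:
S(x) = -5*x/9 (S(x) = (-5*x)/9 = -5*x/9)
N(o, J) = -5*J (N(o, J) = J*(-5 + 0) = J*(-5) = -5*J)
I(O(6, -4))*83 - 7*N(S(-2), -2) = (2 + 6)**2*83 - (-35)*(-2) = 8**2*83 - 7*10 = 64*83 - 70 = 5312 - 70 = 5242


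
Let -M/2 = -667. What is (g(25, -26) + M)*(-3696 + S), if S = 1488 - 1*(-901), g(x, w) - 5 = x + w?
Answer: -1748766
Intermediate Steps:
M = 1334 (M = -2*(-667) = 1334)
g(x, w) = 5 + w + x (g(x, w) = 5 + (x + w) = 5 + (w + x) = 5 + w + x)
S = 2389 (S = 1488 + 901 = 2389)
(g(25, -26) + M)*(-3696 + S) = ((5 - 26 + 25) + 1334)*(-3696 + 2389) = (4 + 1334)*(-1307) = 1338*(-1307) = -1748766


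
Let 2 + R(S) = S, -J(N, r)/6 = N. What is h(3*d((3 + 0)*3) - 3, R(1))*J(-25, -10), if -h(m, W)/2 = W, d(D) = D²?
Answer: 300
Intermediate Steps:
J(N, r) = -6*N
R(S) = -2 + S
h(m, W) = -2*W
h(3*d((3 + 0)*3) - 3, R(1))*J(-25, -10) = (-2*(-2 + 1))*(-6*(-25)) = -2*(-1)*150 = 2*150 = 300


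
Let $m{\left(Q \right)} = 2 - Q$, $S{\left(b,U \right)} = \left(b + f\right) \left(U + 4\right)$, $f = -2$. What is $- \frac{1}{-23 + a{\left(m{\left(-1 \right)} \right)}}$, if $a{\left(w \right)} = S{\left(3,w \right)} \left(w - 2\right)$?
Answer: $\frac{1}{16} \approx 0.0625$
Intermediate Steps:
$S{\left(b,U \right)} = \left(-2 + b\right) \left(4 + U\right)$ ($S{\left(b,U \right)} = \left(b - 2\right) \left(U + 4\right) = \left(-2 + b\right) \left(4 + U\right)$)
$a{\left(w \right)} = \left(-2 + w\right) \left(4 + w\right)$ ($a{\left(w \right)} = \left(-8 - 2 w + 4 \cdot 3 + w 3\right) \left(w - 2\right) = \left(-8 - 2 w + 12 + 3 w\right) \left(-2 + w\right) = \left(4 + w\right) \left(-2 + w\right) = \left(-2 + w\right) \left(4 + w\right)$)
$- \frac{1}{-23 + a{\left(m{\left(-1 \right)} \right)}} = - \frac{1}{-23 + \left(-2 + \left(2 - -1\right)\right) \left(4 + \left(2 - -1\right)\right)} = - \frac{1}{-23 + \left(-2 + \left(2 + 1\right)\right) \left(4 + \left(2 + 1\right)\right)} = - \frac{1}{-23 + \left(-2 + 3\right) \left(4 + 3\right)} = - \frac{1}{-23 + 1 \cdot 7} = - \frac{1}{-23 + 7} = - \frac{1}{-16} = \left(-1\right) \left(- \frac{1}{16}\right) = \frac{1}{16}$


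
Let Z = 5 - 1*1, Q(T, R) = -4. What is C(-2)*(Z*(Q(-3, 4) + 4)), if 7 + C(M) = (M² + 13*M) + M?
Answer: 0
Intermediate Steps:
Z = 4 (Z = 5 - 1 = 4)
C(M) = -7 + M² + 14*M (C(M) = -7 + ((M² + 13*M) + M) = -7 + (M² + 14*M) = -7 + M² + 14*M)
C(-2)*(Z*(Q(-3, 4) + 4)) = (-7 + (-2)² + 14*(-2))*(4*(-4 + 4)) = (-7 + 4 - 28)*(4*0) = -31*0 = 0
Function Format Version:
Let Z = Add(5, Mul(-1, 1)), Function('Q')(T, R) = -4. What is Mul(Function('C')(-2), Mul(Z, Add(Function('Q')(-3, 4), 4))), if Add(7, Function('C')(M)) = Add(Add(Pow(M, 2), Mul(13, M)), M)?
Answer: 0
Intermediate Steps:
Z = 4 (Z = Add(5, -1) = 4)
Function('C')(M) = Add(-7, Pow(M, 2), Mul(14, M)) (Function('C')(M) = Add(-7, Add(Add(Pow(M, 2), Mul(13, M)), M)) = Add(-7, Add(Pow(M, 2), Mul(14, M))) = Add(-7, Pow(M, 2), Mul(14, M)))
Mul(Function('C')(-2), Mul(Z, Add(Function('Q')(-3, 4), 4))) = Mul(Add(-7, Pow(-2, 2), Mul(14, -2)), Mul(4, Add(-4, 4))) = Mul(Add(-7, 4, -28), Mul(4, 0)) = Mul(-31, 0) = 0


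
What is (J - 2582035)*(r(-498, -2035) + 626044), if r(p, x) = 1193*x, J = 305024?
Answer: 4102515765821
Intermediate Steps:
(J - 2582035)*(r(-498, -2035) + 626044) = (305024 - 2582035)*(1193*(-2035) + 626044) = -2277011*(-2427755 + 626044) = -2277011*(-1801711) = 4102515765821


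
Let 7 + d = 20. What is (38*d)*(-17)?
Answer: -8398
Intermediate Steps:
d = 13 (d = -7 + 20 = 13)
(38*d)*(-17) = (38*13)*(-17) = 494*(-17) = -8398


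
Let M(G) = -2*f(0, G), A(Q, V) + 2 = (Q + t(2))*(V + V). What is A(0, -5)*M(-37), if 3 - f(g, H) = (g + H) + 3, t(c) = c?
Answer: 1628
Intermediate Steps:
f(g, H) = -H - g (f(g, H) = 3 - ((g + H) + 3) = 3 - ((H + g) + 3) = 3 - (3 + H + g) = 3 + (-3 - H - g) = -H - g)
A(Q, V) = -2 + 2*V*(2 + Q) (A(Q, V) = -2 + (Q + 2)*(V + V) = -2 + (2 + Q)*(2*V) = -2 + 2*V*(2 + Q))
M(G) = 2*G (M(G) = -2*(-G - 1*0) = -2*(-G + 0) = -(-2)*G = 2*G)
A(0, -5)*M(-37) = (-2 + 4*(-5) + 2*0*(-5))*(2*(-37)) = (-2 - 20 + 0)*(-74) = -22*(-74) = 1628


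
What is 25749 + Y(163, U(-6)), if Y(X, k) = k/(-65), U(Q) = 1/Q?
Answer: 10042111/390 ≈ 25749.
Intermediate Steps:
Y(X, k) = -k/65 (Y(X, k) = k*(-1/65) = -k/65)
25749 + Y(163, U(-6)) = 25749 - 1/65/(-6) = 25749 - 1/65*(-⅙) = 25749 + 1/390 = 10042111/390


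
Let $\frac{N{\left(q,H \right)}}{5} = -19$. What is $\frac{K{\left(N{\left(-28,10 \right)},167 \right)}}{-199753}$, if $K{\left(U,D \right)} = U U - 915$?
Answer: $- \frac{8110}{199753} \approx -0.0406$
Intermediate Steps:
$N{\left(q,H \right)} = -95$ ($N{\left(q,H \right)} = 5 \left(-19\right) = -95$)
$K{\left(U,D \right)} = -915 + U^{2}$ ($K{\left(U,D \right)} = U^{2} - 915 = -915 + U^{2}$)
$\frac{K{\left(N{\left(-28,10 \right)},167 \right)}}{-199753} = \frac{-915 + \left(-95\right)^{2}}{-199753} = \left(-915 + 9025\right) \left(- \frac{1}{199753}\right) = 8110 \left(- \frac{1}{199753}\right) = - \frac{8110}{199753}$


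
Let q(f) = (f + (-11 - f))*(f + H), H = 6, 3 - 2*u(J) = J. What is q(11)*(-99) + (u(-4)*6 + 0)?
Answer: 18534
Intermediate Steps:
u(J) = 3/2 - J/2
q(f) = -66 - 11*f (q(f) = (f + (-11 - f))*(f + 6) = -11*(6 + f) = -66 - 11*f)
q(11)*(-99) + (u(-4)*6 + 0) = (-66 - 11*11)*(-99) + ((3/2 - ½*(-4))*6 + 0) = (-66 - 121)*(-99) + ((3/2 + 2)*6 + 0) = -187*(-99) + ((7/2)*6 + 0) = 18513 + (21 + 0) = 18513 + 21 = 18534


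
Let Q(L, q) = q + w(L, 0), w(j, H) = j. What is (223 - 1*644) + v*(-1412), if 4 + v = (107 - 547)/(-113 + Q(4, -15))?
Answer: 6717/31 ≈ 216.68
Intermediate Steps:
Q(L, q) = L + q (Q(L, q) = q + L = L + q)
v = -14/31 (v = -4 + (107 - 547)/(-113 + (4 - 15)) = -4 - 440/(-113 - 11) = -4 - 440/(-124) = -4 - 440*(-1/124) = -4 + 110/31 = -14/31 ≈ -0.45161)
(223 - 1*644) + v*(-1412) = (223 - 1*644) - 14/31*(-1412) = (223 - 644) + 19768/31 = -421 + 19768/31 = 6717/31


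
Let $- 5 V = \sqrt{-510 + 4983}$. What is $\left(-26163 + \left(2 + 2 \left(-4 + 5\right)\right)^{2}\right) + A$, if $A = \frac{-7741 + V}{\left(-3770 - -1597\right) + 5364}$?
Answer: $- \frac{83442818}{3191} - \frac{3 \sqrt{497}}{15955} \approx -26149.0$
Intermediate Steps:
$V = - \frac{3 \sqrt{497}}{5}$ ($V = - \frac{\sqrt{-510 + 4983}}{5} = - \frac{\sqrt{4473}}{5} = - \frac{3 \sqrt{497}}{5} \approx -13.376$)
$A = - \frac{7741}{3191} - \frac{3 \sqrt{497}}{15955}$ ($A = \frac{-7741 - \frac{3 \sqrt{497}}{5}}{\left(-3770 - -1597\right) + 5364} = \frac{-7741 - \frac{3 \sqrt{497}}{5}}{\left(-3770 + 1597\right) + 5364} = \frac{-7741 - \frac{3 \sqrt{497}}{5}}{-2173 + 5364} = \frac{-7741 - \frac{3 \sqrt{497}}{5}}{3191} = \left(-7741 - \frac{3 \sqrt{497}}{5}\right) \frac{1}{3191} = - \frac{7741}{3191} - \frac{3 \sqrt{497}}{15955} \approx -2.4301$)
$\left(-26163 + \left(2 + 2 \left(-4 + 5\right)\right)^{2}\right) + A = \left(-26163 + \left(2 + 2 \left(-4 + 5\right)\right)^{2}\right) - \left(\frac{7741}{3191} + \frac{3 \sqrt{497}}{15955}\right) = \left(-26163 + \left(2 + 2 \cdot 1\right)^{2}\right) - \left(\frac{7741}{3191} + \frac{3 \sqrt{497}}{15955}\right) = \left(-26163 + \left(2 + 2\right)^{2}\right) - \left(\frac{7741}{3191} + \frac{3 \sqrt{497}}{15955}\right) = \left(-26163 + 4^{2}\right) - \left(\frac{7741}{3191} + \frac{3 \sqrt{497}}{15955}\right) = \left(-26163 + 16\right) - \left(\frac{7741}{3191} + \frac{3 \sqrt{497}}{15955}\right) = -26147 - \left(\frac{7741}{3191} + \frac{3 \sqrt{497}}{15955}\right) = - \frac{83442818}{3191} - \frac{3 \sqrt{497}}{15955}$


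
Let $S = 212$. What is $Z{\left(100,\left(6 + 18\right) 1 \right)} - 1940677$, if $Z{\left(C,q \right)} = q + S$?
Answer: $-1940441$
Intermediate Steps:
$Z{\left(C,q \right)} = 212 + q$ ($Z{\left(C,q \right)} = q + 212 = 212 + q$)
$Z{\left(100,\left(6 + 18\right) 1 \right)} - 1940677 = \left(212 + \left(6 + 18\right) 1\right) - 1940677 = \left(212 + 24 \cdot 1\right) - 1940677 = \left(212 + 24\right) - 1940677 = 236 - 1940677 = -1940441$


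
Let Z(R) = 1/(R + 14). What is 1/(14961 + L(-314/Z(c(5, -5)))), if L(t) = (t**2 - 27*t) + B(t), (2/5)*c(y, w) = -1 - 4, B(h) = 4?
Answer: 1/249523 ≈ 4.0076e-6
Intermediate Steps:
c(y, w) = -25/2 (c(y, w) = 5*(-1 - 4)/2 = (5/2)*(-5) = -25/2)
Z(R) = 1/(14 + R)
L(t) = 4 + t**2 - 27*t (L(t) = (t**2 - 27*t) + 4 = 4 + t**2 - 27*t)
1/(14961 + L(-314/Z(c(5, -5)))) = 1/(14961 + (4 + (-314/(1/(14 - 25/2)))**2 - (-8478)/(1/(14 - 25/2)))) = 1/(14961 + (4 + (-314/(1/(3/2)))**2 - (-8478)/(1/(3/2)))) = 1/(14961 + (4 + (-314/2/3)**2 - (-8478)/2/3)) = 1/(14961 + (4 + (-314*3/2)**2 - (-8478)*3/2)) = 1/(14961 + (4 + (-471)**2 - 27*(-471))) = 1/(14961 + (4 + 221841 + 12717)) = 1/(14961 + 234562) = 1/249523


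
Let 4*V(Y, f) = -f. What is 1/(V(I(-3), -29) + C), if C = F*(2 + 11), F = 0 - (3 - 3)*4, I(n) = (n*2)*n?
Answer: 4/29 ≈ 0.13793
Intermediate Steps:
I(n) = 2*n² (I(n) = (2*n)*n = 2*n²)
V(Y, f) = -f/4 (V(Y, f) = (-f)/4 = -f/4)
F = 0 (F = 0 - 0*4 = 0 - 1*0 = 0 + 0 = 0)
C = 0 (C = 0*(2 + 11) = 0*13 = 0)
1/(V(I(-3), -29) + C) = 1/(-¼*(-29) + 0) = 1/(29/4 + 0) = 1/(29/4) = 4/29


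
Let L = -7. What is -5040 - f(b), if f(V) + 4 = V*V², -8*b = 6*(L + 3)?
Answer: -5063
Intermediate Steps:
b = 3 (b = -3*(-7 + 3)/4 = -3*(-4)/4 = -⅛*(-24) = 3)
f(V) = -4 + V³ (f(V) = -4 + V*V² = -4 + V³)
-5040 - f(b) = -5040 - (-4 + 3³) = -5040 - (-4 + 27) = -5040 - 1*23 = -5040 - 23 = -5063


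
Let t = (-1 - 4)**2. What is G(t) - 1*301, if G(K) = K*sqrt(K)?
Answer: -176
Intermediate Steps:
t = 25 (t = (-5)**2 = 25)
G(K) = K**(3/2)
G(t) - 1*301 = 25**(3/2) - 1*301 = 125 - 301 = -176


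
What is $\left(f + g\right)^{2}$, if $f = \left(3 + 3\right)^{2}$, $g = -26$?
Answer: $100$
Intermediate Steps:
$f = 36$ ($f = 6^{2} = 36$)
$\left(f + g\right)^{2} = \left(36 - 26\right)^{2} = 10^{2} = 100$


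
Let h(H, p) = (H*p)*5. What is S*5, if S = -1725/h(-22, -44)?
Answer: -1725/968 ≈ -1.7820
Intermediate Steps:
h(H, p) = 5*H*p
S = -345/968 (S = -1725/(5*(-22)*(-44)) = -1725/4840 = -1725*1/4840 = -345/968 ≈ -0.35640)
S*5 = -345/968*5 = -1725/968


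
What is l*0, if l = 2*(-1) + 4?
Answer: 0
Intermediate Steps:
l = 2 (l = -2 + 4 = 2)
l*0 = 2*0 = 0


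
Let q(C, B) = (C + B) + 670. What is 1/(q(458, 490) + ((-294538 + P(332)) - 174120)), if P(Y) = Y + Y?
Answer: -1/466376 ≈ -2.1442e-6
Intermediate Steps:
P(Y) = 2*Y
q(C, B) = 670 + B + C (q(C, B) = (B + C) + 670 = 670 + B + C)
1/(q(458, 490) + ((-294538 + P(332)) - 174120)) = 1/((670 + 490 + 458) + ((-294538 + 2*332) - 174120)) = 1/(1618 + ((-294538 + 664) - 174120)) = 1/(1618 + (-293874 - 174120)) = 1/(1618 - 467994) = 1/(-466376) = -1/466376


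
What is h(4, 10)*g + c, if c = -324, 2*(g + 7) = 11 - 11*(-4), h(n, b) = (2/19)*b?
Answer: -5746/19 ≈ -302.42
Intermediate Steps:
h(n, b) = 2*b/19 (h(n, b) = (2*(1/19))*b = 2*b/19)
g = 41/2 (g = -7 + (11 - 11*(-4))/2 = -7 + (11 + 44)/2 = -7 + (½)*55 = -7 + 55/2 = 41/2 ≈ 20.500)
h(4, 10)*g + c = ((2/19)*10)*(41/2) - 324 = (20/19)*(41/2) - 324 = 410/19 - 324 = -5746/19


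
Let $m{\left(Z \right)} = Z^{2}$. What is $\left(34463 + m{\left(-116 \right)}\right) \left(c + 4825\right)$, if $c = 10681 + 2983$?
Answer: $885974391$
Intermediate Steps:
$c = 13664$
$\left(34463 + m{\left(-116 \right)}\right) \left(c + 4825\right) = \left(34463 + \left(-116\right)^{2}\right) \left(13664 + 4825\right) = \left(34463 + 13456\right) 18489 = 47919 \cdot 18489 = 885974391$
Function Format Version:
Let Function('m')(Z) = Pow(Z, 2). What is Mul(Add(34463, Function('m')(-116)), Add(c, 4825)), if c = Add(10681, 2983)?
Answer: 885974391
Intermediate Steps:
c = 13664
Mul(Add(34463, Function('m')(-116)), Add(c, 4825)) = Mul(Add(34463, Pow(-116, 2)), Add(13664, 4825)) = Mul(Add(34463, 13456), 18489) = Mul(47919, 18489) = 885974391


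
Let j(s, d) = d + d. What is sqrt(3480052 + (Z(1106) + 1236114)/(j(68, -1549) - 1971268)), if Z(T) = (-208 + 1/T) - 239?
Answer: sqrt(460944604226004433570679)/363941466 ≈ 1865.5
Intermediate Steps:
j(s, d) = 2*d
Z(T) = -447 + 1/T
sqrt(3480052 + (Z(1106) + 1236114)/(j(68, -1549) - 1971268)) = sqrt(3480052 + ((-447 + 1/1106) + 1236114)/(2*(-1549) - 1971268)) = sqrt(3480052 + ((-447 + 1/1106) + 1236114)/(-3098 - 1971268)) = sqrt(3480052 + (-494381/1106 + 1236114)/(-1974366)) = sqrt(3480052 + (1366647703/1106)*(-1/1974366)) = sqrt(3480052 - 1366647703/2183648796) = sqrt(7599209993169689/2183648796) = sqrt(460944604226004433570679)/363941466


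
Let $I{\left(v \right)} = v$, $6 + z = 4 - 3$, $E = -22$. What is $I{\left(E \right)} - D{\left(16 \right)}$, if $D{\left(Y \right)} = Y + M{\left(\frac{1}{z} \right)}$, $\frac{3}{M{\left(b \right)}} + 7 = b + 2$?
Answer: $- \frac{973}{26} \approx -37.423$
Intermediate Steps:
$z = -5$ ($z = -6 + \left(4 - 3\right) = -6 + 1 = -5$)
$M{\left(b \right)} = \frac{3}{-5 + b}$ ($M{\left(b \right)} = \frac{3}{-7 + \left(b + 2\right)} = \frac{3}{-7 + \left(2 + b\right)} = \frac{3}{-5 + b}$)
$D{\left(Y \right)} = - \frac{15}{26} + Y$ ($D{\left(Y \right)} = Y + \frac{3}{-5 + \frac{1}{-5}} = Y + \frac{3}{-5 - \frac{1}{5}} = Y + \frac{3}{- \frac{26}{5}} = Y + 3 \left(- \frac{5}{26}\right) = Y - \frac{15}{26} = - \frac{15}{26} + Y$)
$I{\left(E \right)} - D{\left(16 \right)} = -22 - \left(- \frac{15}{26} + 16\right) = -22 - \frac{401}{26} = - \frac{973}{26}$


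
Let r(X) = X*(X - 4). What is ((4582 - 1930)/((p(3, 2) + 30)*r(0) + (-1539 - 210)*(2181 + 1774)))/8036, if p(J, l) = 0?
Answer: -221/4632281885 ≈ -4.7709e-8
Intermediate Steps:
r(X) = X*(-4 + X)
((4582 - 1930)/((p(3, 2) + 30)*r(0) + (-1539 - 210)*(2181 + 1774)))/8036 = ((4582 - 1930)/((0 + 30)*(0*(-4 + 0)) + (-1539 - 210)*(2181 + 1774)))/8036 = (2652/(30*(0*(-4)) - 1749*3955))*(1/8036) = (2652/(30*0 - 6917295))*(1/8036) = (2652/(0 - 6917295))*(1/8036) = (2652/(-6917295))*(1/8036) = (2652*(-1/6917295))*(1/8036) = -884/2305765*1/8036 = -221/4632281885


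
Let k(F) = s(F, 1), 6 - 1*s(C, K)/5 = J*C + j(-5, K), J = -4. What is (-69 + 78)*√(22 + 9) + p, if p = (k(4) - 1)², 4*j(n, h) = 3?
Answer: 177241/16 + 9*√31 ≈ 11128.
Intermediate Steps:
j(n, h) = ¾ (j(n, h) = (¼)*3 = ¾)
s(C, K) = 105/4 + 20*C (s(C, K) = 30 - 5*(-4*C + ¾) = 30 - 5*(¾ - 4*C) = 30 + (-15/4 + 20*C) = 105/4 + 20*C)
k(F) = 105/4 + 20*F
p = 177241/16 (p = ((105/4 + 20*4) - 1)² = ((105/4 + 80) - 1)² = (425/4 - 1)² = (421/4)² = 177241/16 ≈ 11078.)
(-69 + 78)*√(22 + 9) + p = (-69 + 78)*√(22 + 9) + 177241/16 = 9*√31 + 177241/16 = 177241/16 + 9*√31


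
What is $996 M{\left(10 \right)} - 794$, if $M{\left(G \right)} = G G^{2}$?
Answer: $995206$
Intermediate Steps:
$M{\left(G \right)} = G^{3}$
$996 M{\left(10 \right)} - 794 = 996 \cdot 10^{3} - 794 = 996 \cdot 1000 - 794 = 996000 - 794 = 995206$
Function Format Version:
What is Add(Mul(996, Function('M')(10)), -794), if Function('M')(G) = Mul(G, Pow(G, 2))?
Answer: 995206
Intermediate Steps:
Function('M')(G) = Pow(G, 3)
Add(Mul(996, Function('M')(10)), -794) = Add(Mul(996, Pow(10, 3)), -794) = Add(Mul(996, 1000), -794) = Add(996000, -794) = 995206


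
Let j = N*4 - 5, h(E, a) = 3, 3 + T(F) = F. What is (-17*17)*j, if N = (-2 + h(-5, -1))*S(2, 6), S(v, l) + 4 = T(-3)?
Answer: 13005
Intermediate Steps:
T(F) = -3 + F
S(v, l) = -10 (S(v, l) = -4 + (-3 - 3) = -4 - 6 = -10)
N = -10 (N = (-2 + 3)*(-10) = 1*(-10) = -10)
j = -45 (j = -10*4 - 5 = -40 - 5 = -45)
(-17*17)*j = -17*17*(-45) = -289*(-45) = 13005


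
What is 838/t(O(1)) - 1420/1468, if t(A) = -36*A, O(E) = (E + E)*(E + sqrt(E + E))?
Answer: 140993/13212 - 419*sqrt(2)/36 ≈ -5.7883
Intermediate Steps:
O(E) = 2*E*(E + sqrt(2)*sqrt(E)) (O(E) = (2*E)*(E + sqrt(2*E)) = (2*E)*(E + sqrt(2)*sqrt(E)) = 2*E*(E + sqrt(2)*sqrt(E)))
838/t(O(1)) - 1420/1468 = 838/((-36*(2*1**2 + 2*sqrt(2)*1**(3/2)))) - 1420/1468 = 838/((-36*(2*1 + 2*sqrt(2)*1))) - 1420*1/1468 = 838/((-36*(2 + 2*sqrt(2)))) - 355/367 = 838/(-72 - 72*sqrt(2)) - 355/367 = -355/367 + 838/(-72 - 72*sqrt(2))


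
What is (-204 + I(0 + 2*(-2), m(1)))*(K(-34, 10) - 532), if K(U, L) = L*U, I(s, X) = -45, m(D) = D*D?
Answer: 217128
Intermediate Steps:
m(D) = D²
(-204 + I(0 + 2*(-2), m(1)))*(K(-34, 10) - 532) = (-204 - 45)*(10*(-34) - 532) = -249*(-340 - 532) = -249*(-872) = 217128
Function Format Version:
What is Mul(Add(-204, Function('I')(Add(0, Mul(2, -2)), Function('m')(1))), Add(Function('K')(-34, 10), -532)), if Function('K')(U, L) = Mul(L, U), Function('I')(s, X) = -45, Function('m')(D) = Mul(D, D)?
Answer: 217128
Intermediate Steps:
Function('m')(D) = Pow(D, 2)
Mul(Add(-204, Function('I')(Add(0, Mul(2, -2)), Function('m')(1))), Add(Function('K')(-34, 10), -532)) = Mul(Add(-204, -45), Add(Mul(10, -34), -532)) = Mul(-249, Add(-340, -532)) = Mul(-249, -872) = 217128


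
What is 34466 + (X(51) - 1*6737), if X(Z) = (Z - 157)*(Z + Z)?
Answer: 16917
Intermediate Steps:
X(Z) = 2*Z*(-157 + Z) (X(Z) = (-157 + Z)*(2*Z) = 2*Z*(-157 + Z))
34466 + (X(51) - 1*6737) = 34466 + (2*51*(-157 + 51) - 1*6737) = 34466 + (2*51*(-106) - 6737) = 34466 + (-10812 - 6737) = 34466 - 17549 = 16917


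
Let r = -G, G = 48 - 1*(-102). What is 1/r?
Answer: -1/150 ≈ -0.0066667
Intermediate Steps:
G = 150 (G = 48 + 102 = 150)
r = -150 (r = -1*150 = -150)
1/r = 1/(-150) = -1/150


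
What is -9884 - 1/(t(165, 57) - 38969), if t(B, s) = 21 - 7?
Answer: -385031219/38955 ≈ -9884.0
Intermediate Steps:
t(B, s) = 14
-9884 - 1/(t(165, 57) - 38969) = -9884 - 1/(14 - 38969) = -9884 - 1/(-38955) = -9884 - 1*(-1/38955) = -9884 + 1/38955 = -385031219/38955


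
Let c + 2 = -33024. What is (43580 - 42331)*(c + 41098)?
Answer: 10081928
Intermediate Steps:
c = -33026 (c = -2 - 33024 = -33026)
(43580 - 42331)*(c + 41098) = (43580 - 42331)*(-33026 + 41098) = 1249*8072 = 10081928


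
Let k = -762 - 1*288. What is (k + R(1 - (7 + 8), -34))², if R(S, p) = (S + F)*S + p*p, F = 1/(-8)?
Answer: 1476225/16 ≈ 92264.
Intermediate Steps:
F = -⅛ ≈ -0.12500
R(S, p) = p² + S*(-⅛ + S) (R(S, p) = (S - ⅛)*S + p*p = (-⅛ + S)*S + p² = S*(-⅛ + S) + p² = p² + S*(-⅛ + S))
k = -1050 (k = -762 - 288 = -1050)
(k + R(1 - (7 + 8), -34))² = (-1050 + ((1 - (7 + 8))² + (-34)² - (1 - (7 + 8))/8))² = (-1050 + ((1 - 1*15)² + 1156 - (1 - 1*15)/8))² = (-1050 + ((1 - 15)² + 1156 - (1 - 15)/8))² = (-1050 + ((-14)² + 1156 - ⅛*(-14)))² = (-1050 + (196 + 1156 + 7/4))² = (-1050 + 5415/4)² = (1215/4)² = 1476225/16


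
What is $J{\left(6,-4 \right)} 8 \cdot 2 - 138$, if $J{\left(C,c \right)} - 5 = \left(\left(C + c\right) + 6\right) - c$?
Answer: $134$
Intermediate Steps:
$J{\left(C,c \right)} = 11 + C$ ($J{\left(C,c \right)} = 5 + \left(\left(\left(C + c\right) + 6\right) - c\right) = 5 + \left(\left(6 + C + c\right) - c\right) = 5 + \left(6 + C\right) = 11 + C$)
$J{\left(6,-4 \right)} 8 \cdot 2 - 138 = \left(11 + 6\right) 8 \cdot 2 - 138 = 17 \cdot 8 \cdot 2 - 138 = 136 \cdot 2 - 138 = 272 - 138 = 134$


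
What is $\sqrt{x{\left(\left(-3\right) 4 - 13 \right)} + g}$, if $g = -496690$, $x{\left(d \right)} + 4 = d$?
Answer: $3 i \sqrt{55191} \approx 704.78 i$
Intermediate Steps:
$x{\left(d \right)} = -4 + d$
$\sqrt{x{\left(\left(-3\right) 4 - 13 \right)} + g} = \sqrt{\left(-4 - 25\right) - 496690} = \sqrt{-29 - 496690} = \sqrt{-496719} = 3 i \sqrt{55191}$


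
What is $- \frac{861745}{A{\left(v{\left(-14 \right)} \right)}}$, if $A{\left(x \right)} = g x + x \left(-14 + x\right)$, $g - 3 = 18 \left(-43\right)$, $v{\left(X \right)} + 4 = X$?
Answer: $- \frac{861745}{14454} \approx -59.62$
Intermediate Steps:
$v{\left(X \right)} = -4 + X$
$g = -771$ ($g = 3 + 18 \left(-43\right) = 3 - 774 = -771$)
$A{\left(x \right)} = - 771 x + x \left(-14 + x\right)$
$- \frac{861745}{A{\left(v{\left(-14 \right)} \right)}} = - \frac{861745}{\left(-4 - 14\right) \left(-785 - 18\right)} = - \frac{861745}{\left(-18\right) \left(-785 - 18\right)} = - \frac{861745}{\left(-18\right) \left(-803\right)} = - \frac{861745}{14454}$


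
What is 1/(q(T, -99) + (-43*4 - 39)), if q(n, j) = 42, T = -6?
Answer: -1/169 ≈ -0.0059172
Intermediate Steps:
1/(q(T, -99) + (-43*4 - 39)) = 1/(42 + (-43*4 - 39)) = 1/(42 + (-172 - 39)) = 1/(42 - 211) = 1/(-169) = -1/169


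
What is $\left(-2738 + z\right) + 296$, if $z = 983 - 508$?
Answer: $-1967$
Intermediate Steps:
$z = 475$
$\left(-2738 + z\right) + 296 = \left(-2738 + 475\right) + 296 = -2263 + 296 = -1967$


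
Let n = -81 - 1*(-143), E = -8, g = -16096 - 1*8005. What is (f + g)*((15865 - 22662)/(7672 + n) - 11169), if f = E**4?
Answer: 1728188799215/7734 ≈ 2.2345e+8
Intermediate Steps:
g = -24101 (g = -16096 - 8005 = -24101)
n = 62 (n = -81 + 143 = 62)
f = 4096 (f = (-8)**4 = 4096)
(f + g)*((15865 - 22662)/(7672 + n) - 11169) = (4096 - 24101)*((15865 - 22662)/(7672 + 62) - 11169) = -20005*(-6797/7734 - 11169) = -20005*(-86387843/7734) = 1728188799215/7734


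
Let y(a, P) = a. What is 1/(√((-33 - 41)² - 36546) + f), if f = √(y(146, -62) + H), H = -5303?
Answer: -I/(√31070 + 3*√573) ≈ -0.004031*I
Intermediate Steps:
f = 3*I*√573 (f = √(146 - 5303) = √(-5157) = 3*I*√573 ≈ 71.812*I)
1/(√((-33 - 41)² - 36546) + f) = 1/(√((-33 - 41)² - 36546) + 3*I*√573) = 1/(√((-74)² - 36546) + 3*I*√573) = 1/(√(5476 - 36546) + 3*I*√573) = 1/(√(-31070) + 3*I*√573) = 1/(I*√31070 + 3*I*√573)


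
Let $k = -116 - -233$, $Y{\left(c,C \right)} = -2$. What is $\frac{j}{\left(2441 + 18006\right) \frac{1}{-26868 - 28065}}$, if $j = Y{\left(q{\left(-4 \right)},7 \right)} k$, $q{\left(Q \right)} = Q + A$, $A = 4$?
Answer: $\frac{12854322}{20447} \approx 628.67$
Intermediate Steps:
$q{\left(Q \right)} = 4 + Q$ ($q{\left(Q \right)} = Q + 4 = 4 + Q$)
$k = 117$ ($k = -116 + 233 = 117$)
$j = -234$ ($j = \left(-2\right) 117 = -234$)
$\frac{j}{\left(2441 + 18006\right) \frac{1}{-26868 - 28065}} = - \frac{234}{\left(2441 + 18006\right) \frac{1}{-26868 - 28065}} = - \frac{234}{20447 \frac{1}{-54933}} = - \frac{234}{20447 \left(- \frac{1}{54933}\right)} = - \frac{234}{- \frac{20447}{54933}} = \left(-234\right) \left(- \frac{54933}{20447}\right) = \frac{12854322}{20447}$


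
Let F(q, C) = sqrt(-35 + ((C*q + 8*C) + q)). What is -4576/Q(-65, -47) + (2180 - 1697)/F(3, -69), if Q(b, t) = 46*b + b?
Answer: 352/235 - 69*I*sqrt(791)/113 ≈ 1.4979 - 17.173*I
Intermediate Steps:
Q(b, t) = 47*b
F(q, C) = sqrt(-35 + q + 8*C + C*q) (F(q, C) = sqrt(-35 + ((8*C + C*q) + q)) = sqrt(-35 + (q + 8*C + C*q)) = sqrt(-35 + q + 8*C + C*q))
-4576/Q(-65, -47) + (2180 - 1697)/F(3, -69) = -4576/(47*(-65)) + (2180 - 1697)/(sqrt(-35 + 3 + 8*(-69) - 69*3)) = -4576/(-3055) + 483/(sqrt(-35 + 3 - 552 - 207)) = -4576*(-1/3055) + 483/(sqrt(-791)) = 352/235 + 483/((I*sqrt(791))) = 352/235 + 483*(-I*sqrt(791)/791) = 352/235 - 69*I*sqrt(791)/113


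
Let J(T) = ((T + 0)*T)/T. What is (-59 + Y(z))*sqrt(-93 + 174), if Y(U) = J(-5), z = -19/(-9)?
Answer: -576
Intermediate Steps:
z = 19/9 (z = -19*(-1/9) = 19/9 ≈ 2.1111)
J(T) = T (J(T) = (T*T)/T = T**2/T = T)
Y(U) = -5
(-59 + Y(z))*sqrt(-93 + 174) = (-59 - 5)*sqrt(-93 + 174) = -64*sqrt(81) = -64*9 = -576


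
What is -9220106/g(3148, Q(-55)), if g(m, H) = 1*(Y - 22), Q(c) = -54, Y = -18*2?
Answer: 4610053/29 ≈ 1.5897e+5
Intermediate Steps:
Y = -36
g(m, H) = -58 (g(m, H) = 1*(-36 - 22) = 1*(-58) = -58)
-9220106/g(3148, Q(-55)) = -9220106/(-58) = -9220106*(-1/58) = 4610053/29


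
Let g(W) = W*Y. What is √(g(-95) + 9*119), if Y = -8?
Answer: √1831 ≈ 42.790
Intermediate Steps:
g(W) = -8*W (g(W) = W*(-8) = -8*W)
√(g(-95) + 9*119) = √(-8*(-95) + 9*119) = √(760 + 1071) = √1831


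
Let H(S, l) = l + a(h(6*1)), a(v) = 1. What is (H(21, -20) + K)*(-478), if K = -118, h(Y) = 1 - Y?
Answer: 65486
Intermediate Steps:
H(S, l) = 1 + l (H(S, l) = l + 1 = 1 + l)
(H(21, -20) + K)*(-478) = ((1 - 20) - 118)*(-478) = (-19 - 118)*(-478) = -137*(-478) = 65486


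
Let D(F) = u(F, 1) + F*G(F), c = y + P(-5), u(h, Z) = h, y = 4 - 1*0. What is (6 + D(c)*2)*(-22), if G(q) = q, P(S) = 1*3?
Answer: -2596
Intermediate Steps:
y = 4 (y = 4 + 0 = 4)
P(S) = 3
c = 7 (c = 4 + 3 = 7)
D(F) = F + F**2 (D(F) = F + F*F = F + F**2)
(6 + D(c)*2)*(-22) = (6 + (7*(1 + 7))*2)*(-22) = (6 + (7*8)*2)*(-22) = (6 + 56*2)*(-22) = (6 + 112)*(-22) = 118*(-22) = -2596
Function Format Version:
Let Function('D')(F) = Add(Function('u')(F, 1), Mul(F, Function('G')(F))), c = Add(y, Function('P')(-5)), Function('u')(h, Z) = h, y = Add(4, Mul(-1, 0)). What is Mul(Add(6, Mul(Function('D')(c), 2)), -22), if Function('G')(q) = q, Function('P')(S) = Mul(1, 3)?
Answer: -2596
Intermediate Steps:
y = 4 (y = Add(4, 0) = 4)
Function('P')(S) = 3
c = 7 (c = Add(4, 3) = 7)
Function('D')(F) = Add(F, Pow(F, 2)) (Function('D')(F) = Add(F, Mul(F, F)) = Add(F, Pow(F, 2)))
Mul(Add(6, Mul(Function('D')(c), 2)), -22) = Mul(Add(6, Mul(Mul(7, Add(1, 7)), 2)), -22) = Mul(Add(6, Mul(Mul(7, 8), 2)), -22) = Mul(Add(6, Mul(56, 2)), -22) = Mul(Add(6, 112), -22) = Mul(118, -22) = -2596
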